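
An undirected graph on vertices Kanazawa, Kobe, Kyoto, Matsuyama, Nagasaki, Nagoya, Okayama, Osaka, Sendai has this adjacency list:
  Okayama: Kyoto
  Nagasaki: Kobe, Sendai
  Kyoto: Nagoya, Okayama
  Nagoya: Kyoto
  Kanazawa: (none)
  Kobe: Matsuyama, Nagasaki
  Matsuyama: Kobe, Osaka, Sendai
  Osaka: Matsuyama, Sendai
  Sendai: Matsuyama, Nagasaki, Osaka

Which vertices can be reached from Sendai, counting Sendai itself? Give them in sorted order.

Start at Sendai.
Its neighbours: Matsuyama, Nagasaki, Osaka.
Then their neighbours: Kobe.
Nothing further is reachable.

Kobe, Matsuyama, Nagasaki, Osaka, Sendai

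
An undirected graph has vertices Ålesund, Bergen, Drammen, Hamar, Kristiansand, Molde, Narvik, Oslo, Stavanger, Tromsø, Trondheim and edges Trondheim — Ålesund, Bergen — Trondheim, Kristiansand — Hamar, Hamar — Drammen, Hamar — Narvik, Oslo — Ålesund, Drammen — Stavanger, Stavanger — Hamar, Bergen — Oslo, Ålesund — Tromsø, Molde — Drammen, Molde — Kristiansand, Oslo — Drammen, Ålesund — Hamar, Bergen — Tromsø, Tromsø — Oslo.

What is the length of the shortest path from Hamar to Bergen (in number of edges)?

3

Distance 0: Hamar.
Distance 1: Ålesund, Drammen, Kristiansand, Narvik, Stavanger.
Distance 2: Molde, Oslo, Tromsø, Trondheim.
Distance 3: Bergen — contains Bergen.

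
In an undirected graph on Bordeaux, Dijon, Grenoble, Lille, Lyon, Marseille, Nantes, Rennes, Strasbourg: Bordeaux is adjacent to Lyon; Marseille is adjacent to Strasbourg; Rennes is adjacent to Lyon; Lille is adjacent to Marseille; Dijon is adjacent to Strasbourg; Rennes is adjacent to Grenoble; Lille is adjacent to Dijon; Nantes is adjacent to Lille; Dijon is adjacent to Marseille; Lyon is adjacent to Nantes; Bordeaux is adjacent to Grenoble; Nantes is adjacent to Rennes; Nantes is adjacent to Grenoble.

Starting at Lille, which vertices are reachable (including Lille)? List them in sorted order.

Start at Lille.
Its neighbours: Dijon, Marseille, Nantes.
Then their neighbours: Grenoble, Lyon, Rennes, Strasbourg.
Then next layer: Bordeaux.
Every vertex is now reached.

Bordeaux, Dijon, Grenoble, Lille, Lyon, Marseille, Nantes, Rennes, Strasbourg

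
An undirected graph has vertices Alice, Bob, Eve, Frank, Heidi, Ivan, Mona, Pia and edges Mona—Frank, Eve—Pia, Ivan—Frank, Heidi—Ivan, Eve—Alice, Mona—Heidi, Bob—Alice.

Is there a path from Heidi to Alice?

No

Explore from Heidi.
Distance 1: reach Ivan, Mona.
Distance 2: reach Frank.
The search is exhausted without reaching Alice; it lies in a different component.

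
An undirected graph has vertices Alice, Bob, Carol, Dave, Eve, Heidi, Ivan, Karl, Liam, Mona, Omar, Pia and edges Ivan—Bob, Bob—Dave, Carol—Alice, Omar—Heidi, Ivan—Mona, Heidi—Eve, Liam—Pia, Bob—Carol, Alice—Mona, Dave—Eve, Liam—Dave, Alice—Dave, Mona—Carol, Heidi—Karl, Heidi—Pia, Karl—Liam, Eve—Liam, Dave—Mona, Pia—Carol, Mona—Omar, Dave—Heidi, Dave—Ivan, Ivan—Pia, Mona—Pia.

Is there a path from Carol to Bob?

Explore from Carol.
Distance 1: reach Alice, Bob, Mona, Pia.
Found Bob.

Yes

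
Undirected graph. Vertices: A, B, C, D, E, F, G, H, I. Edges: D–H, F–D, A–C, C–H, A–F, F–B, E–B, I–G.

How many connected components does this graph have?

From A: component {A, B, C, D, E, F, H}.
From G: component {G, I}.
That's 2 components.

2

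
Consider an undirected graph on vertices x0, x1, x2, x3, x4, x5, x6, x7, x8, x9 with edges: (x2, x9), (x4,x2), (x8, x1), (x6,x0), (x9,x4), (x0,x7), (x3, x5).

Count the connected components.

4

From x0: component {x0, x6, x7}.
From x1: component {x1, x8}.
From x2: component {x2, x4, x9}.
From x3: component {x3, x5}.
That's 4 components.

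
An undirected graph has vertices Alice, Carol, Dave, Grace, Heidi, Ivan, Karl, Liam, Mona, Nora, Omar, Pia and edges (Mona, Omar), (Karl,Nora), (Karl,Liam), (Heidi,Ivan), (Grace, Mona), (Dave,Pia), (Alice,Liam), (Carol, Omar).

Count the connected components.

From Alice: component {Alice, Karl, Liam, Nora}.
From Carol: component {Carol, Grace, Mona, Omar}.
From Dave: component {Dave, Pia}.
From Heidi: component {Heidi, Ivan}.
That's 4 components.

4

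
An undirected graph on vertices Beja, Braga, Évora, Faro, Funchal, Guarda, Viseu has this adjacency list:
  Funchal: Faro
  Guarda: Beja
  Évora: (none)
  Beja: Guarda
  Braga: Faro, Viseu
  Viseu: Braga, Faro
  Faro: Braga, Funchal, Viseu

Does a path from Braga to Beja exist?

No

Explore from Braga.
Distance 1: reach Faro, Viseu.
Distance 2: reach Funchal.
The search is exhausted without reaching Beja; it lies in a different component.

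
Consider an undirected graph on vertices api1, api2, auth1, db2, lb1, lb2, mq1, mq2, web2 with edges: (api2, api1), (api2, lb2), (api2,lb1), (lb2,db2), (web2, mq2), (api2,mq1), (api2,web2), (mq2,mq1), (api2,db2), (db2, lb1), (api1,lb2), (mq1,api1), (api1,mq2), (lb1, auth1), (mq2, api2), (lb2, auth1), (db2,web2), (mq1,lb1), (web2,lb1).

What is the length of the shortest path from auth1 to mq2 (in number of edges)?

3

Distance 0: auth1.
Distance 1: lb1, lb2.
Distance 2: api1, api2, db2, mq1, web2.
Distance 3: mq2 — contains mq2.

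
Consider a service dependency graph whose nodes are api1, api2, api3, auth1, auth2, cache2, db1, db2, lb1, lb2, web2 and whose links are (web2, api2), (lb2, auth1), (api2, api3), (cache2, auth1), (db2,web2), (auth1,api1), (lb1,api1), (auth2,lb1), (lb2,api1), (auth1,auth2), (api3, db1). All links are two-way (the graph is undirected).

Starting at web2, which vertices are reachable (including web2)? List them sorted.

Start at web2.
Its neighbours: api2, db2.
Then their neighbours: api3.
Then next layer: db1.
Nothing further is reachable.

api2, api3, db1, db2, web2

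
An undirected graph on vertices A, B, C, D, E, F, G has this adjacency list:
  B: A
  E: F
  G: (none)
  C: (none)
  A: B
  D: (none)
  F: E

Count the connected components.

From A: component {A, B}.
From C: component {C}.
From D: component {D}.
From E: component {E, F}.
From G: component {G}.
That's 5 components.

5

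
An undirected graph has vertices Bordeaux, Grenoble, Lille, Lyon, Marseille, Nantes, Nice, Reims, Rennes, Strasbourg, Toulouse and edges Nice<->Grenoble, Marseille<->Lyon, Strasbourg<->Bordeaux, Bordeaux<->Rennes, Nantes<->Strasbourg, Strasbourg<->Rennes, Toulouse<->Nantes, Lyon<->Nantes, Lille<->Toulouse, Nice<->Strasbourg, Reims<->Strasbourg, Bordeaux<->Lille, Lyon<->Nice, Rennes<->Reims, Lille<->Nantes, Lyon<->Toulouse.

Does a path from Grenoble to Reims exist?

Explore from Grenoble.
Distance 1: reach Nice.
Distance 2: reach Lyon, Strasbourg.
Distance 3: reach Bordeaux, Marseille, Nantes, Reims, Rennes, Toulouse.
Found Reims.

Yes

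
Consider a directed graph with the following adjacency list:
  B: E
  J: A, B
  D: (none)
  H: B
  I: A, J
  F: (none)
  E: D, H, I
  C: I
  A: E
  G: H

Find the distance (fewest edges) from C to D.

Distance 0: C.
Distance 1: I.
Distance 2: A, J.
Distance 3: B, E.
Distance 4: D, H — contains D.

4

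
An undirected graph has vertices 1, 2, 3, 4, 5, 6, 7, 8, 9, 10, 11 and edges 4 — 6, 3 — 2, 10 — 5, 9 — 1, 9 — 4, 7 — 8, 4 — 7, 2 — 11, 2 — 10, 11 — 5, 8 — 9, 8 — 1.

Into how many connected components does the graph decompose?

2

From 1: component {1, 4, 6, 7, 8, 9}.
From 2: component {2, 3, 5, 10, 11}.
That's 2 components.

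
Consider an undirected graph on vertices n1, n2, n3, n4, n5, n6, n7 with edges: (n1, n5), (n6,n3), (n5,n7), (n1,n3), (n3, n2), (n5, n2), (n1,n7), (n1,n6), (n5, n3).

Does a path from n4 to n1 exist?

n4 has no edges, so nothing is reachable from it.

No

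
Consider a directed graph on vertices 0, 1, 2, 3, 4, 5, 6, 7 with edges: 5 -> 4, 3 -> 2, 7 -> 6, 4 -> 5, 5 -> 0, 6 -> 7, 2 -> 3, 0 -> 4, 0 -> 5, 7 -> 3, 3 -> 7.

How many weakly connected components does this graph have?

From 0: component {0, 4, 5}.
From 1: component {1}.
From 2: component {2, 3, 6, 7}.
That's 3 components.

3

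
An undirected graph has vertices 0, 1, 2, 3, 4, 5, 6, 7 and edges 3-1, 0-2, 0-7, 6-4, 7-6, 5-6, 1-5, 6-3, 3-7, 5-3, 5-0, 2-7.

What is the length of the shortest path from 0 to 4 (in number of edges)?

3

Distance 0: 0.
Distance 1: 2, 5, 7.
Distance 2: 1, 3, 6.
Distance 3: 4 — contains 4.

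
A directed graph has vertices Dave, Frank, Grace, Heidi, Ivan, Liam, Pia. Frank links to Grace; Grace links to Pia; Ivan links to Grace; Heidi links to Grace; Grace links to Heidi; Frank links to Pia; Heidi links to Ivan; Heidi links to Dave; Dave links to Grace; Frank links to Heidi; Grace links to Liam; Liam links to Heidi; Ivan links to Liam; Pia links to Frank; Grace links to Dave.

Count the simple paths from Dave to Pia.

1

Dave→Grace→Pia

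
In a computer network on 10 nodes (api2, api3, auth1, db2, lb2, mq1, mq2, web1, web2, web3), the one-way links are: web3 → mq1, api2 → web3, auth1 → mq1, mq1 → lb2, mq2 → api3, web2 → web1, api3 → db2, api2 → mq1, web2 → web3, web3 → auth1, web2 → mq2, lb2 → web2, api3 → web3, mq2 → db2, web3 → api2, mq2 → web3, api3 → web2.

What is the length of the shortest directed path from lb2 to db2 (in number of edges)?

3

Distance 0: lb2.
Distance 1: web2.
Distance 2: mq2, web1, web3.
Distance 3: api2, api3, auth1, db2, mq1 — contains db2.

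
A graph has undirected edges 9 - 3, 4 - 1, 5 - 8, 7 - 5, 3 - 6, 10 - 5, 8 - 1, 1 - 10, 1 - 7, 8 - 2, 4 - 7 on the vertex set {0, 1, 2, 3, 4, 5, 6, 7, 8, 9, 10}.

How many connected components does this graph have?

From 0: component {0}.
From 1: component {1, 2, 4, 5, 7, 8, 10}.
From 3: component {3, 6, 9}.
That's 3 components.

3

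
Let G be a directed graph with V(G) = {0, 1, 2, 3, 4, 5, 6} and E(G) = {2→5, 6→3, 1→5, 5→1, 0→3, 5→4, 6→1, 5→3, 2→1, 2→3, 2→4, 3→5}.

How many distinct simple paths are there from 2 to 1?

2→1
2→3→5→1
2→5→1

3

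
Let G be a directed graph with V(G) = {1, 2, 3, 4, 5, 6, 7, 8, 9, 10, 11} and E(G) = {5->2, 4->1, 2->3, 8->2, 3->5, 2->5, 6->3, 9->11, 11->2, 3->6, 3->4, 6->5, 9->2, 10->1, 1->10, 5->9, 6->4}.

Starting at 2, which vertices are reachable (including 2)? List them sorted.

1, 2, 3, 4, 5, 6, 9, 10, 11

Start at 2.
Its neighbours: 3, 5.
Then their neighbours: 4, 6, 9.
Then next layer: 1, 11.
Then next layer: 10.
Nothing further is reachable.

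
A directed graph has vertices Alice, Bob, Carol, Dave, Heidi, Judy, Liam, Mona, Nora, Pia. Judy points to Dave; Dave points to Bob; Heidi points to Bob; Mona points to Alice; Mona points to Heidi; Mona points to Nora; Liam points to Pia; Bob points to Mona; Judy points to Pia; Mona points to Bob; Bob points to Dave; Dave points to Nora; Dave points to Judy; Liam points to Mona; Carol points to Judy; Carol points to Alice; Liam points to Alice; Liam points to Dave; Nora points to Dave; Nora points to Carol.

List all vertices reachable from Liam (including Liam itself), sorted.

Alice, Bob, Carol, Dave, Heidi, Judy, Liam, Mona, Nora, Pia

Start at Liam.
Its neighbours: Alice, Dave, Mona, Pia.
Then their neighbours: Bob, Heidi, Judy, Nora.
Then next layer: Carol.
Every vertex is now reached.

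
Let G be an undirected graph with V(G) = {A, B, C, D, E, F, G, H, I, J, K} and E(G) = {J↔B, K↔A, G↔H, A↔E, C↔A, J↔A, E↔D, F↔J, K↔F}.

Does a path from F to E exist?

Yes

Explore from F.
Distance 1: reach J, K.
Distance 2: reach A, B.
Distance 3: reach C, E.
Found E.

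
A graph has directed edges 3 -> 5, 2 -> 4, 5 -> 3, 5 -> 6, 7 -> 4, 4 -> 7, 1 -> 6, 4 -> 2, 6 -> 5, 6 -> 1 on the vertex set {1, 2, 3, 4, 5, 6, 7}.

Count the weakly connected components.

From 1: component {1, 3, 5, 6}.
From 2: component {2, 4, 7}.
That's 2 components.

2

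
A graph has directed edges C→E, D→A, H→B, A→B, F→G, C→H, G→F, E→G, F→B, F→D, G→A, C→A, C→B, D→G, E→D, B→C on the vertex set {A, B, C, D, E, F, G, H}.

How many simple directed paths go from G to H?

3

G→A→B→C→H
G→F→B→C→H
G→F→D→A→B→C→H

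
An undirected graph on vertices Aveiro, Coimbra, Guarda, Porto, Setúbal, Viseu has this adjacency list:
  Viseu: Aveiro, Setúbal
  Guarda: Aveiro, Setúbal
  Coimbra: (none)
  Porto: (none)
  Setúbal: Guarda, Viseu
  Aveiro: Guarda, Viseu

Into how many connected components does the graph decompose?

3

From Aveiro: component {Aveiro, Guarda, Setúbal, Viseu}.
From Coimbra: component {Coimbra}.
From Porto: component {Porto}.
That's 3 components.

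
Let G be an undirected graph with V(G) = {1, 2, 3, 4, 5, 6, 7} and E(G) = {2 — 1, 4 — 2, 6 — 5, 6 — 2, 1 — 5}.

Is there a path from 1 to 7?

Explore from 1.
Distance 1: reach 2, 5.
Distance 2: reach 4, 6.
The search is exhausted without reaching 7; it lies in a different component.

No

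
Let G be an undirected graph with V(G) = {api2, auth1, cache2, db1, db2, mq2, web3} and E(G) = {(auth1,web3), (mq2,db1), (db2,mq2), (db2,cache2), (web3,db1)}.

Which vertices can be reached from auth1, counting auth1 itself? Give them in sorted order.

Start at auth1.
Its neighbours: web3.
Then their neighbours: db1.
Then next layer: mq2.
Then next layer: db2.
Then next layer: cache2.
Nothing further is reachable.

auth1, cache2, db1, db2, mq2, web3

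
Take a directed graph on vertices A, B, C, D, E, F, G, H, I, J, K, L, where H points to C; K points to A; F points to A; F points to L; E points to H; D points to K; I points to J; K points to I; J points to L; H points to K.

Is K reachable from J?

Explore from J.
Distance 1: reach L.
The search from J is exhausted; no directed path reaches K.

No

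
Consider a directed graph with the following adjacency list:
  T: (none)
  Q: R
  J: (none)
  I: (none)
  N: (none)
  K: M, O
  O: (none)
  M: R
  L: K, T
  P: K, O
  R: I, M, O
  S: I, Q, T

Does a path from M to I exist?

Explore from M.
Distance 1: reach R.
Distance 2: reach I, O.
Found I.

Yes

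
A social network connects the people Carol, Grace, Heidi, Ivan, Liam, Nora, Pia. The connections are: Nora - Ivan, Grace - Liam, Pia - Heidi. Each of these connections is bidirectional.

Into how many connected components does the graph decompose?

4

From Carol: component {Carol}.
From Grace: component {Grace, Liam}.
From Heidi: component {Heidi, Pia}.
From Ivan: component {Ivan, Nora}.
That's 4 components.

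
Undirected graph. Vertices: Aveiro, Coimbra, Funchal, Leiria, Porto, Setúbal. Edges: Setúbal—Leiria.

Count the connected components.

From Aveiro: component {Aveiro}.
From Coimbra: component {Coimbra}.
From Funchal: component {Funchal}.
From Leiria: component {Leiria, Setúbal}.
From Porto: component {Porto}.
That's 5 components.

5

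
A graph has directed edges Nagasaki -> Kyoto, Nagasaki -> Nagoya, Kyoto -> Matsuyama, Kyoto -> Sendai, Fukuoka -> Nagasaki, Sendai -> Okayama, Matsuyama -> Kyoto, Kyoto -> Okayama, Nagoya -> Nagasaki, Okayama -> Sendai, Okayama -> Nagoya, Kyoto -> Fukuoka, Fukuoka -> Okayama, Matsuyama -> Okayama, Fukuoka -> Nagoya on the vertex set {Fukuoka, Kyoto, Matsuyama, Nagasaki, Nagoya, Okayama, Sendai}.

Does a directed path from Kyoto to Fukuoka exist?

Yes

Explore from Kyoto.
Distance 1: reach Fukuoka, Matsuyama, Okayama, Sendai.
Found Fukuoka.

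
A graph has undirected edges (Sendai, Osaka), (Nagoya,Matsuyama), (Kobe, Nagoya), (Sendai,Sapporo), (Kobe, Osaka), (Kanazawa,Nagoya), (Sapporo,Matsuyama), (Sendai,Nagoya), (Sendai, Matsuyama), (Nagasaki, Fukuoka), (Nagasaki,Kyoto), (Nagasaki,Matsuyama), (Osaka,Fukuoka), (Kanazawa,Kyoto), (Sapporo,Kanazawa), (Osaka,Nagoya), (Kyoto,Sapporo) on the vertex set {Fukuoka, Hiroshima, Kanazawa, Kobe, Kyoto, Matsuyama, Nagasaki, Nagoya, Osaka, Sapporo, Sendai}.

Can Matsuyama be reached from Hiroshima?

Hiroshima has no edges, so nothing is reachable from it.

No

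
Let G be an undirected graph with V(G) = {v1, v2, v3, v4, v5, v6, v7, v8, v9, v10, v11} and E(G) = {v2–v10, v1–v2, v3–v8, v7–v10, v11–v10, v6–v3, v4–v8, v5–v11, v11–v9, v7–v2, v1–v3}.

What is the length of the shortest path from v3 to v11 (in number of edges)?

4

Distance 0: v3.
Distance 1: v1, v6, v8.
Distance 2: v2, v4.
Distance 3: v7, v10.
Distance 4: v11 — contains v11.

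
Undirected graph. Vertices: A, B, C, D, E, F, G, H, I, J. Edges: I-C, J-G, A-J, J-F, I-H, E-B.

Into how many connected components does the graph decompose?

4

From A: component {A, F, G, J}.
From B: component {B, E}.
From C: component {C, H, I}.
From D: component {D}.
That's 4 components.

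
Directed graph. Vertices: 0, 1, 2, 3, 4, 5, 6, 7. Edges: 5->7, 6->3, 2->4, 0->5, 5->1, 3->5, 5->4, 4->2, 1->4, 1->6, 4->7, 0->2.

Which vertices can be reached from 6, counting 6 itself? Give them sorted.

Start at 6.
Its neighbours: 3.
Then their neighbours: 5.
Then next layer: 1, 4, 7.
Then next layer: 2.
Nothing further is reachable.

1, 2, 3, 4, 5, 6, 7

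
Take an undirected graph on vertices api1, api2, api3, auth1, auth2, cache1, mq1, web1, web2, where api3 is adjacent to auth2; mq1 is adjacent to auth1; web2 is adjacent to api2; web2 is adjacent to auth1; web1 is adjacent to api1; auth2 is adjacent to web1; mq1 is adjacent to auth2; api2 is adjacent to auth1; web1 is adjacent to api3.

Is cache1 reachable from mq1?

Explore from mq1.
Distance 1: reach auth1, auth2.
Distance 2: reach api2, api3, web1, web2.
Distance 3: reach api1.
The search is exhausted without reaching cache1; it lies in a different component.

No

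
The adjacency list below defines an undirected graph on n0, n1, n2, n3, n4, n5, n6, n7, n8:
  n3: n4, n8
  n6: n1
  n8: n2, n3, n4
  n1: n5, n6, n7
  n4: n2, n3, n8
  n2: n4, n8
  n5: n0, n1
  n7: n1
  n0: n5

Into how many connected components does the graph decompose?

From n0: component {n0, n1, n5, n6, n7}.
From n2: component {n2, n3, n4, n8}.
That's 2 components.

2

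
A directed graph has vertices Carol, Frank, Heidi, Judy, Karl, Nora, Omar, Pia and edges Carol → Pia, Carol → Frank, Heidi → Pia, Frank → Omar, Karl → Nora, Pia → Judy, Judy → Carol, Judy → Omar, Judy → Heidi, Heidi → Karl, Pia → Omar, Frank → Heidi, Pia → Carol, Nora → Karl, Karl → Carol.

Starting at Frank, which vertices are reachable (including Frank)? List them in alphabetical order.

Start at Frank.
Its neighbours: Heidi, Omar.
Then their neighbours: Karl, Pia.
Then next layer: Carol, Judy, Nora.
Every vertex is now reached.

Carol, Frank, Heidi, Judy, Karl, Nora, Omar, Pia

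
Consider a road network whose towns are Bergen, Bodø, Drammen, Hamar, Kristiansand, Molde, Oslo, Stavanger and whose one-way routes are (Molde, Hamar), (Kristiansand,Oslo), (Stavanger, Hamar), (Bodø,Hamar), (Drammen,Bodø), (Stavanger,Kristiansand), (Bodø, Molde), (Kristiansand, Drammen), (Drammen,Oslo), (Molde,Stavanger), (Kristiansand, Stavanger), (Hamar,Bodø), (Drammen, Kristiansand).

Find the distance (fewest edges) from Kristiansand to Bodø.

Distance 0: Kristiansand.
Distance 1: Drammen, Oslo, Stavanger.
Distance 2: Bodø, Hamar — contains Bodø.

2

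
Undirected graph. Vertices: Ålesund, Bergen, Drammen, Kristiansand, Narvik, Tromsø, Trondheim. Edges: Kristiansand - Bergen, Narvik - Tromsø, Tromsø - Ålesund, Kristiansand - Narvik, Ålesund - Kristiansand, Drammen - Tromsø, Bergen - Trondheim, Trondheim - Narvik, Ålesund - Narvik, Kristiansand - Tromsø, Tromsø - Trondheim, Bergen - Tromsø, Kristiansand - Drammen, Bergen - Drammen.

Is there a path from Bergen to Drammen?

Explore from Bergen.
Distance 1: reach Drammen, Kristiansand, Tromsø, Trondheim.
Found Drammen.

Yes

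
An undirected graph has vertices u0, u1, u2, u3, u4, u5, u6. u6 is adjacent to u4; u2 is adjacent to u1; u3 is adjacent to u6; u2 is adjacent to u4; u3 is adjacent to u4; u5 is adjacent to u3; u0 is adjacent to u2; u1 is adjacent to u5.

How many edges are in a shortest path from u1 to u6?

Distance 0: u1.
Distance 1: u2, u5.
Distance 2: u0, u3, u4.
Distance 3: u6 — contains u6.

3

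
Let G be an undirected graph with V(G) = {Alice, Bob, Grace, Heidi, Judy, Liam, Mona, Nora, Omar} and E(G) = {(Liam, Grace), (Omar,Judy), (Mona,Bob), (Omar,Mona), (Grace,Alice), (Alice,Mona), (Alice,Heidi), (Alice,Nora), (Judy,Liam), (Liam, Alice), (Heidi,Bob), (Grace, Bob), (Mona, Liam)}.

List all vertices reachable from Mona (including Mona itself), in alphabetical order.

Start at Mona.
Its neighbours: Alice, Bob, Liam, Omar.
Then their neighbours: Grace, Heidi, Judy, Nora.
Every vertex is now reached.

Alice, Bob, Grace, Heidi, Judy, Liam, Mona, Nora, Omar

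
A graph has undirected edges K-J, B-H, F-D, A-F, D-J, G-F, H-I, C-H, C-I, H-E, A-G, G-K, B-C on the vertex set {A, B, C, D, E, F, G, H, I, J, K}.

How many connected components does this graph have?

2

From A: component {A, D, F, G, J, K}.
From B: component {B, C, E, H, I}.
That's 2 components.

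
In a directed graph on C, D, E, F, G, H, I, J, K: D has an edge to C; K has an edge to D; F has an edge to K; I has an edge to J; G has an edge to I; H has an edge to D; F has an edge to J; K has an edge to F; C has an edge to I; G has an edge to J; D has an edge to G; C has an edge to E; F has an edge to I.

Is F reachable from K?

Explore from K.
Distance 1: reach D, F.
Found F.

Yes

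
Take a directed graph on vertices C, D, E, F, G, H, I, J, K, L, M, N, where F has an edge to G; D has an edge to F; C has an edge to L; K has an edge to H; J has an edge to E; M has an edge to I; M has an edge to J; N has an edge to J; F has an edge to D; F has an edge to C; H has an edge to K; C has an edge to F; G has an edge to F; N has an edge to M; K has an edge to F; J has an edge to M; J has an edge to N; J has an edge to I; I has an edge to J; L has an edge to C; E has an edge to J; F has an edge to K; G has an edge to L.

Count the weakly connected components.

From C: component {C, D, F, G, H, K, L}.
From E: component {E, I, J, M, N}.
That's 2 components.

2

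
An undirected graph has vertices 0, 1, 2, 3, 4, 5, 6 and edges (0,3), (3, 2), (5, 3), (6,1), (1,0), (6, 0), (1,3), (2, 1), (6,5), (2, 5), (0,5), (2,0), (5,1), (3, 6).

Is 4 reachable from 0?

Explore from 0.
Distance 1: reach 1, 2, 3, 5, 6.
The search is exhausted without reaching 4; it lies in a different component.

No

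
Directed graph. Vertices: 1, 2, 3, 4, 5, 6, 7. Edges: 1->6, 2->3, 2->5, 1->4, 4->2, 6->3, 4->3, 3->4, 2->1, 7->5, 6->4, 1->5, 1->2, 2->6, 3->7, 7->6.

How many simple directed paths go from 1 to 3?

1→2→3
1→2→6→3
1→2→6→4→3
1→4→2→3
1→4→2→6→3
1→4→3
1→6→3
1→6→4→2→3
1→6→4→3

9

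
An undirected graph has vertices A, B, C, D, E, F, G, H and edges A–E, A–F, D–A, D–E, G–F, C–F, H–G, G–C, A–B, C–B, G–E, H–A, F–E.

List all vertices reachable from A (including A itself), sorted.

A, B, C, D, E, F, G, H

Start at A.
Its neighbours: B, D, E, F, H.
Then their neighbours: C, G.
Every vertex is now reached.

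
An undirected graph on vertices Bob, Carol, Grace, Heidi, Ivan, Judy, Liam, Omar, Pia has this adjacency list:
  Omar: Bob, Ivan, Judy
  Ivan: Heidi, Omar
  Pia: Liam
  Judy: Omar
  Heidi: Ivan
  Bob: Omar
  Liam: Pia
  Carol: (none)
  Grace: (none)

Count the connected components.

From Bob: component {Bob, Heidi, Ivan, Judy, Omar}.
From Carol: component {Carol}.
From Grace: component {Grace}.
From Liam: component {Liam, Pia}.
That's 4 components.

4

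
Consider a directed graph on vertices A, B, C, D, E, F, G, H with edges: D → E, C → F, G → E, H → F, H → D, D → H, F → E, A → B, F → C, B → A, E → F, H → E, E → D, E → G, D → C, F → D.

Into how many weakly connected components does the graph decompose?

2

From A: component {A, B}.
From C: component {C, D, E, F, G, H}.
That's 2 components.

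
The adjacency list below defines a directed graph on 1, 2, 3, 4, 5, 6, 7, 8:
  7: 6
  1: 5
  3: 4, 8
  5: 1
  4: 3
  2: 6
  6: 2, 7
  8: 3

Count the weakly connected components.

3

From 1: component {1, 5}.
From 2: component {2, 6, 7}.
From 3: component {3, 4, 8}.
That's 3 components.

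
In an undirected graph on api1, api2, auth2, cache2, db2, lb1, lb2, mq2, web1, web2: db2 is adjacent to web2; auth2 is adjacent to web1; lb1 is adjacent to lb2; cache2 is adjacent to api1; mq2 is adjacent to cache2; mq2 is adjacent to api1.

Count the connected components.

5

From api1: component {api1, cache2, mq2}.
From api2: component {api2}.
From auth2: component {auth2, web1}.
From db2: component {db2, web2}.
From lb1: component {lb1, lb2}.
That's 5 components.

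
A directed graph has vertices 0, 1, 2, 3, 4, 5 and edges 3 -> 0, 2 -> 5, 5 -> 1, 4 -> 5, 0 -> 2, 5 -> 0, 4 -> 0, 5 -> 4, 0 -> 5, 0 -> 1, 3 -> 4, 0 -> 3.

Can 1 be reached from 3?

Yes

Explore from 3.
Distance 1: reach 0, 4.
Distance 2: reach 1, 2, 5.
Found 1.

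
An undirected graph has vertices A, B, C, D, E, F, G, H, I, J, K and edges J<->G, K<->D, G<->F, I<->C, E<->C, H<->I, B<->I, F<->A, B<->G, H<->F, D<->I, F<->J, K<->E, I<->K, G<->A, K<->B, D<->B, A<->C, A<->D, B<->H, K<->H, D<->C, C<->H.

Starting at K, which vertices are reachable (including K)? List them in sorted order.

Start at K.
Its neighbours: B, D, E, H, I.
Then their neighbours: A, C, F, G.
Then next layer: J.
Every vertex is now reached.

A, B, C, D, E, F, G, H, I, J, K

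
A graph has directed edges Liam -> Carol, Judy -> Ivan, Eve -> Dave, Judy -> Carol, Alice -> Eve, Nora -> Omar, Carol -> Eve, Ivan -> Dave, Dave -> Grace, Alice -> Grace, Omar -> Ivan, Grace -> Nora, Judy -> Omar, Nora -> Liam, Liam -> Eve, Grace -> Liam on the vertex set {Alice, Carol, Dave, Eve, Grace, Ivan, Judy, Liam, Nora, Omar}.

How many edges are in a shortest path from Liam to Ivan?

6

Distance 0: Liam.
Distance 1: Carol, Eve.
Distance 2: Dave.
Distance 3: Grace.
Distance 4: Nora.
Distance 5: Omar.
Distance 6: Ivan — contains Ivan.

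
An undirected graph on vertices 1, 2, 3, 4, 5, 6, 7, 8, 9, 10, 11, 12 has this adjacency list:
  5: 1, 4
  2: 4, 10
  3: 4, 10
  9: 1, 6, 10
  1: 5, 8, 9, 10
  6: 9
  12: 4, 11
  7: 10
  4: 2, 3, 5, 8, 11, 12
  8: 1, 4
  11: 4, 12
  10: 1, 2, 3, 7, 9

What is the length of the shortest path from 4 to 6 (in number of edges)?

Distance 0: 4.
Distance 1: 2, 3, 5, 8, 11, 12.
Distance 2: 1, 10.
Distance 3: 7, 9.
Distance 4: 6 — contains 6.

4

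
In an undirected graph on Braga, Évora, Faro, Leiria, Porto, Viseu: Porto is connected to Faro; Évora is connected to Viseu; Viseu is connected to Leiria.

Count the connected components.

From Braga: component {Braga}.
From Évora: component {Évora, Leiria, Viseu}.
From Faro: component {Faro, Porto}.
That's 3 components.

3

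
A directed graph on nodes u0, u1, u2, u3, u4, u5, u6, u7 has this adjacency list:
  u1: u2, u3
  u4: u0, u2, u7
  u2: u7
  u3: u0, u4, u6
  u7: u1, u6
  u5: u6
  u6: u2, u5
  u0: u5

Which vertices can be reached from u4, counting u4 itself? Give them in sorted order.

u0, u1, u2, u3, u4, u5, u6, u7

Start at u4.
Its neighbours: u0, u2, u7.
Then their neighbours: u1, u5, u6.
Then next layer: u3.
Every vertex is now reached.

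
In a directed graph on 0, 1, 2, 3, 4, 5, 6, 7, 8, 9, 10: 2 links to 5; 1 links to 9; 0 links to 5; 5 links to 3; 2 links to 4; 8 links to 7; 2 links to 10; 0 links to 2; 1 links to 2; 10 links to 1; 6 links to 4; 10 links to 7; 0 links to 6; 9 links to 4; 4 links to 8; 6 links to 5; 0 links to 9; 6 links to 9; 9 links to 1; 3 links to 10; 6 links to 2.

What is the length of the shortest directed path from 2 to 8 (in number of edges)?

Distance 0: 2.
Distance 1: 4, 5, 10.
Distance 2: 1, 3, 7, 8 — contains 8.

2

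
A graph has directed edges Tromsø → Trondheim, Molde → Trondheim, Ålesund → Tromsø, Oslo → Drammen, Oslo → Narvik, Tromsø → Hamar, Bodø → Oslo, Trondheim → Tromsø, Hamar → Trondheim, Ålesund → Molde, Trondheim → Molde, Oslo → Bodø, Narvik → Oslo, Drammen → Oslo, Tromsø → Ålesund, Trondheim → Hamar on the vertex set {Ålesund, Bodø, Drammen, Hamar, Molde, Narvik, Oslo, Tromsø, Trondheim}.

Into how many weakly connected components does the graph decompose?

2

From Ålesund: component {Ålesund, Hamar, Molde, Tromsø, Trondheim}.
From Bodø: component {Bodø, Drammen, Narvik, Oslo}.
That's 2 components.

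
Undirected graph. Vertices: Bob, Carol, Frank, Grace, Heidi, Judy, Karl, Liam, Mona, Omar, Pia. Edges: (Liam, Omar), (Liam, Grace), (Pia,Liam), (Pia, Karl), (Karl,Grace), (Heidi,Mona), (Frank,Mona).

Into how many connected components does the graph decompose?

From Bob: component {Bob}.
From Carol: component {Carol}.
From Frank: component {Frank, Heidi, Mona}.
From Grace: component {Grace, Karl, Liam, Omar, Pia}.
From Judy: component {Judy}.
That's 5 components.

5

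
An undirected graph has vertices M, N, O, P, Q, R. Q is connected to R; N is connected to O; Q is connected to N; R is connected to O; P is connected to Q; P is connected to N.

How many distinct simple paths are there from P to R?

P–N–O–R
P–N–Q–R
P–Q–N–O–R
P–Q–R

4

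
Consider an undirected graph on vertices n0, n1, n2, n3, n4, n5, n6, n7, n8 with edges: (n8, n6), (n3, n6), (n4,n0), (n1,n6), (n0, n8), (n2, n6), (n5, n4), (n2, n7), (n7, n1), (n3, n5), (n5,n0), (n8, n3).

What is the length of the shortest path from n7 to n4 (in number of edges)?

Distance 0: n7.
Distance 1: n1, n2.
Distance 2: n6.
Distance 3: n3, n8.
Distance 4: n0, n5.
Distance 5: n4 — contains n4.

5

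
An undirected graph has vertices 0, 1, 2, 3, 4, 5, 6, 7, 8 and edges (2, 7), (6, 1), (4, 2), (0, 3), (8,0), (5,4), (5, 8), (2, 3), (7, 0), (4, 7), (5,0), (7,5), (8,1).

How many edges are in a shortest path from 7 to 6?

Distance 0: 7.
Distance 1: 0, 2, 4, 5.
Distance 2: 3, 8.
Distance 3: 1.
Distance 4: 6 — contains 6.

4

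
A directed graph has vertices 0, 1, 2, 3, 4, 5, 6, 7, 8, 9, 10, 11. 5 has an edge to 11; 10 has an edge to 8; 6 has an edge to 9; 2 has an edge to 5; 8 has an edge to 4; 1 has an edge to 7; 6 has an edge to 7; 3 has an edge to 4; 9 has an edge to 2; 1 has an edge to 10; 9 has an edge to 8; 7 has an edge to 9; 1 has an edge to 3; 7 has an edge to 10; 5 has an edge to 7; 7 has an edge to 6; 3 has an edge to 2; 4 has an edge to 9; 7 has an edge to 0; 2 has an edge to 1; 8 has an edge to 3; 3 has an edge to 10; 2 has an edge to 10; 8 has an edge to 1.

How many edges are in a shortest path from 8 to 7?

Distance 0: 8.
Distance 1: 1, 3, 4.
Distance 2: 2, 7, 9, 10 — contains 7.

2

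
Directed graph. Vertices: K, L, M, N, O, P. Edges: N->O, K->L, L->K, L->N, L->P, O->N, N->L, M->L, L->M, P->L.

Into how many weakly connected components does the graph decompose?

From K: component {K, L, M, N, O, P}.
That's 1 component.

1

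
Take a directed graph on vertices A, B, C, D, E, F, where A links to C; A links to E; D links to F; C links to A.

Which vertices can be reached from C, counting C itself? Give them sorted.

Start at C.
Its neighbours: A.
Then their neighbours: E.
Nothing further is reachable.

A, C, E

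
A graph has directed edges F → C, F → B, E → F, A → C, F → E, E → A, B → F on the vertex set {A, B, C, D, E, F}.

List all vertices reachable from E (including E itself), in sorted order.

Start at E.
Its neighbours: A, F.
Then their neighbours: B, C.
Nothing further is reachable.

A, B, C, E, F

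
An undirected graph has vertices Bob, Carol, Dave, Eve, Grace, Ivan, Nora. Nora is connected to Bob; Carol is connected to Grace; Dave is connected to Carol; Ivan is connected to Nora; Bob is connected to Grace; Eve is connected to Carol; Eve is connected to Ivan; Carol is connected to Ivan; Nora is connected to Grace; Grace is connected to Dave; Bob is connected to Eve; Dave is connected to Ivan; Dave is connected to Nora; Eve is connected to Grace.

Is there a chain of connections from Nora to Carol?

Explore from Nora.
Distance 1: reach Bob, Dave, Grace, Ivan.
Distance 2: reach Carol, Eve.
Found Carol.

Yes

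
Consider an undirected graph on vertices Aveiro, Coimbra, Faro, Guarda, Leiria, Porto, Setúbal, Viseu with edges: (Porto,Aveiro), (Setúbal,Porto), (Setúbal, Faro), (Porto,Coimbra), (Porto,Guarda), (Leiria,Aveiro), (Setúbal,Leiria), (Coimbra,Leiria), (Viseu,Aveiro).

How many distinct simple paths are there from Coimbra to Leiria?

Coimbra–Leiria
Coimbra–Porto–Aveiro–Leiria
Coimbra–Porto–Setúbal–Leiria

3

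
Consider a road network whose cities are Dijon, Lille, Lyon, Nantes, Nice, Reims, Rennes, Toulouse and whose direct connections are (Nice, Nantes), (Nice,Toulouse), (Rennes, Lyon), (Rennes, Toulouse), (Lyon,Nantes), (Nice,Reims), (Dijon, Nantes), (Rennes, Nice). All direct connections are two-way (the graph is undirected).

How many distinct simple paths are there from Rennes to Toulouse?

Rennes–Lyon–Nantes–Nice–Toulouse
Rennes–Nice–Toulouse
Rennes–Toulouse

3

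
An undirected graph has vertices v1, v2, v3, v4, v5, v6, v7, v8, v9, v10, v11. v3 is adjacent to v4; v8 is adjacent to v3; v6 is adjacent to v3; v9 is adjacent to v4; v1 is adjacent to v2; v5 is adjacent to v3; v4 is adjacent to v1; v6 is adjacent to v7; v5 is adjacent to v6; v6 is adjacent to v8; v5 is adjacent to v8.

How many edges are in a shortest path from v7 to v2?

5

Distance 0: v7.
Distance 1: v6.
Distance 2: v3, v5, v8.
Distance 3: v4.
Distance 4: v1, v9.
Distance 5: v2 — contains v2.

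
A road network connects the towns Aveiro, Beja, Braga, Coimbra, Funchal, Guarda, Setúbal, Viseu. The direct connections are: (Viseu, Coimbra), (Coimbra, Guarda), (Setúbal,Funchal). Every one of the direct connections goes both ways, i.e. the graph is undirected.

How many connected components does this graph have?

From Aveiro: component {Aveiro}.
From Beja: component {Beja}.
From Braga: component {Braga}.
From Coimbra: component {Coimbra, Guarda, Viseu}.
From Funchal: component {Funchal, Setúbal}.
That's 5 components.

5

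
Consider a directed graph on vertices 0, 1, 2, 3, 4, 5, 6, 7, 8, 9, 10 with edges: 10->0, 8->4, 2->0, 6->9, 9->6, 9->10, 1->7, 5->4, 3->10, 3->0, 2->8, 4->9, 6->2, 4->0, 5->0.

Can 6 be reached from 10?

No

Explore from 10.
Distance 1: reach 0.
The search from 10 is exhausted; no directed path reaches 6.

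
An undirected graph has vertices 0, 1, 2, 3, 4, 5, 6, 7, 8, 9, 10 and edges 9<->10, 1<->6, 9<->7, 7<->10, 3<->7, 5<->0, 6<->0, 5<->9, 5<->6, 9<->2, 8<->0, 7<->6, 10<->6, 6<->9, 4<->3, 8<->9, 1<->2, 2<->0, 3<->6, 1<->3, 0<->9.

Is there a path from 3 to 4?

Explore from 3.
Distance 1: reach 1, 4, 6, 7.
Found 4.

Yes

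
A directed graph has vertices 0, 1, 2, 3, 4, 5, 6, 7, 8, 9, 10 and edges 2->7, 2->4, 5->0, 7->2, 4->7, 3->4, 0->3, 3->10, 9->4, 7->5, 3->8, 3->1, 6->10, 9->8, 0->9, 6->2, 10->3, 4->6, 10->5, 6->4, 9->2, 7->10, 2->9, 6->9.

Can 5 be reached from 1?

No

1 has no outgoing edges, so nothing is reachable from it.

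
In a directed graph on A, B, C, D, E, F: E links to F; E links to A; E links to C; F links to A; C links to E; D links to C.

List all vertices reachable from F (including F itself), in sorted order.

A, F

Start at F.
Its neighbours: A.
Nothing further is reachable.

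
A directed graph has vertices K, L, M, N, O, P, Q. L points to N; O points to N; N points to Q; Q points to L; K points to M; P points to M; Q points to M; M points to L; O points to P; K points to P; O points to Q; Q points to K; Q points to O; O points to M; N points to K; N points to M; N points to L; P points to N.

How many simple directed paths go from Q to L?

15

Q→K→M→L
Q→K→P→M→L
Q→K→P→N→L
Q→K→P→N→M→L
Q→L
Q→M→L
Q→O→M→L
Q→O→N→K→M→L
Q→O→N→K→P→M→L
Q→O→N→L
Q→O→N→M→L
Q→O→P→M→L
Q→O→P→N→K→M→L
Q→O→P→N→L
Q→O→P→N→M→L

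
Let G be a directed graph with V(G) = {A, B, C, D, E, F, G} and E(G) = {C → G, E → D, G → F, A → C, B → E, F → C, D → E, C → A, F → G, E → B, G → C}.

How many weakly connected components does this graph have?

From A: component {A, C, F, G}.
From B: component {B, D, E}.
That's 2 components.

2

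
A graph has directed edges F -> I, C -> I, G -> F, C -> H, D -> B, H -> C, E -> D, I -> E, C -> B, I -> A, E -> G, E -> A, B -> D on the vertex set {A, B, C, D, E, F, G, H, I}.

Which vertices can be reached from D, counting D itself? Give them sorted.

Start at D.
Its neighbours: B.
Nothing further is reachable.

B, D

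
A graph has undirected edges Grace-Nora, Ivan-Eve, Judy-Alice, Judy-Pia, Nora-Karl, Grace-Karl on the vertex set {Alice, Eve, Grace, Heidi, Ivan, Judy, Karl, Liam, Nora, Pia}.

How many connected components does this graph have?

From Alice: component {Alice, Judy, Pia}.
From Eve: component {Eve, Ivan}.
From Grace: component {Grace, Karl, Nora}.
From Heidi: component {Heidi}.
From Liam: component {Liam}.
That's 5 components.

5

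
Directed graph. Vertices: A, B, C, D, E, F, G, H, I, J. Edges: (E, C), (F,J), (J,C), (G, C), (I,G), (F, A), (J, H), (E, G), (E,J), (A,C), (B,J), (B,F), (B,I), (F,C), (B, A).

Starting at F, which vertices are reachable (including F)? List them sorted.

A, C, F, H, J

Start at F.
Its neighbours: A, C, J.
Then their neighbours: H.
Nothing further is reachable.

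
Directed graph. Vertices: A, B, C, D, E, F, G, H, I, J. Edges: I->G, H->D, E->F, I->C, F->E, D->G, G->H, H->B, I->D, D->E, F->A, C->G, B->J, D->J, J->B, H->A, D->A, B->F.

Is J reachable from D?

Explore from D.
Distance 1: reach A, E, G, J.
Found J.

Yes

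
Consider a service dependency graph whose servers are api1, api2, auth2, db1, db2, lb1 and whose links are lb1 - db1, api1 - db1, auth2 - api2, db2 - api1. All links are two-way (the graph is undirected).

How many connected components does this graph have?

From api1: component {api1, db1, db2, lb1}.
From api2: component {api2, auth2}.
That's 2 components.

2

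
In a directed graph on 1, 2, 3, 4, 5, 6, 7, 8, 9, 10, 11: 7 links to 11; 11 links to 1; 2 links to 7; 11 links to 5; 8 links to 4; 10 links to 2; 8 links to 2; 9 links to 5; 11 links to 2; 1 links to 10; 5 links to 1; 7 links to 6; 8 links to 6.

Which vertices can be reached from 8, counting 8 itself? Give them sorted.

1, 2, 4, 5, 6, 7, 8, 10, 11

Start at 8.
Its neighbours: 2, 4, 6.
Then their neighbours: 7.
Then next layer: 11.
Then next layer: 1, 5.
Then next layer: 10.
Nothing further is reachable.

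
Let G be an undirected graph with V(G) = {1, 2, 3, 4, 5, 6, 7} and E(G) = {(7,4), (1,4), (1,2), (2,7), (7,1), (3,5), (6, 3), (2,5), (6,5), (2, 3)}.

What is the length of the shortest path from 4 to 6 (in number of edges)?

Distance 0: 4.
Distance 1: 1, 7.
Distance 2: 2.
Distance 3: 3, 5.
Distance 4: 6 — contains 6.

4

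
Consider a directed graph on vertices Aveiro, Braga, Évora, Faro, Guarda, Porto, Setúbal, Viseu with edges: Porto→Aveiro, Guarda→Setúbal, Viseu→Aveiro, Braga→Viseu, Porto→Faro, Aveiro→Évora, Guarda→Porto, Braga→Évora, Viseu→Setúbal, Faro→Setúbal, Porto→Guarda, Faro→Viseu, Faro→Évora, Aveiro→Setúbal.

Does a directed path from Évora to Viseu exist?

No

Évora has no outgoing edges, so nothing is reachable from it.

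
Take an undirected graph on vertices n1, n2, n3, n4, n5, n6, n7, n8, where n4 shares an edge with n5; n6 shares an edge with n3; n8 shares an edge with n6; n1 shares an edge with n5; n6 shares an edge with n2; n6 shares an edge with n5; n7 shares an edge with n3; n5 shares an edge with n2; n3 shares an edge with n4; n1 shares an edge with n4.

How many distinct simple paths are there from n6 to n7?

n6–n2–n5–n1–n4–n3–n7
n6–n2–n5–n4–n3–n7
n6–n3–n7
n6–n5–n1–n4–n3–n7
n6–n5–n4–n3–n7

5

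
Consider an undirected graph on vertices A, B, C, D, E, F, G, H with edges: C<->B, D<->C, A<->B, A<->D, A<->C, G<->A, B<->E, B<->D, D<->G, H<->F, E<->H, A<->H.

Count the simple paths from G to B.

G–A–B
G–A–C–B
G–A–C–D–B
G–A–D–B
G–A–D–C–B
G–A–H–E–B
G–D–A–B
G–D–A–C–B
G–D–A–H–E–B
G–D–B
G–D–C–A–B
G–D–C–A–H–E–B
G–D–C–B

13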